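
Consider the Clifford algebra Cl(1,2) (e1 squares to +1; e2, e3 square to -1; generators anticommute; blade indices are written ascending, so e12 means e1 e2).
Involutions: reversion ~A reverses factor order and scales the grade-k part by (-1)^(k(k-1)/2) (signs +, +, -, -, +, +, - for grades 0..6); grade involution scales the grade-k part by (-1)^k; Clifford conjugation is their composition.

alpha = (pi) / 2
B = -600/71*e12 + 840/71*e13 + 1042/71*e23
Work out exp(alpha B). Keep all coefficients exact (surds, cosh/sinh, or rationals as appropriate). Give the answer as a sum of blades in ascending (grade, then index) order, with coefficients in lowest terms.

B^2 term by term: the squares give (-600/71)^2*(e12)^2 + (840/71)^2*(e13)^2 + (1042/71)^2*(e23)^2 = 360000/5041*(+1) + 705600/5041*(+1) + 1085764/5041*(-1) = -4 (each basis 2-blade squares to minus the product of its generators' squares); cross terms between blades sharing an index anticommute and cancel. So B^2 = -4.
B^2 = -4 — since the square is negative, the closed form is circular: l = 2, alpha*l = pi, so exp(alpha B) = cos(pi) + (sin(pi)/2)*B = -1 + (0)*B.
Answer: -1


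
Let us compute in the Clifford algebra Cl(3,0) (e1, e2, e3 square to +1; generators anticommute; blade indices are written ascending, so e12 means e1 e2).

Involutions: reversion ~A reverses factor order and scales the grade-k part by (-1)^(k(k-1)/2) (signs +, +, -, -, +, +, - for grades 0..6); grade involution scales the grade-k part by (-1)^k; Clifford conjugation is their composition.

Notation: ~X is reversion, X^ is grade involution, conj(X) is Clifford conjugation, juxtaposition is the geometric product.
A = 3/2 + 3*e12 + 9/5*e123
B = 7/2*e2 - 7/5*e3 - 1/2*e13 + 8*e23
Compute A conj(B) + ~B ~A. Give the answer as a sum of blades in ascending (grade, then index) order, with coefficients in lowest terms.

first term: 39/10*e1 - 87/20*e2 + 21/10*e3 + 63/25*e12 - 339/20*e13 - 27/2*e23 + 21/5*e123
second term: -39/10*e1 + 87/20*e2 - 21/10*e3 + 63/25*e12 - 339/20*e13 - 27/2*e23 + 21/5*e123
Answer: 126/25*e12 - 339/10*e13 - 27*e23 + 42/5*e123


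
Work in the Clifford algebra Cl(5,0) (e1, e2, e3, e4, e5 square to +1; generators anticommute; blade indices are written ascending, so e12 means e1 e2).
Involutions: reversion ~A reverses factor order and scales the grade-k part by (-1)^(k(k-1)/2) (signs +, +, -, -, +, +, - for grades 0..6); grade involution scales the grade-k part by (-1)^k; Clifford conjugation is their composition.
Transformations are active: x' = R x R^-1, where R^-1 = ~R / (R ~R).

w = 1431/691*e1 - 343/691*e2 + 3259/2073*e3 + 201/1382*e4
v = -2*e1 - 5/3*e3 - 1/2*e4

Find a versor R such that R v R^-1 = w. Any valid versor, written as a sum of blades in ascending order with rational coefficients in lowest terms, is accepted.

Why this works: both vectors square to 253/36, so q(v) = q(w) and R = v + w = 49/691*e1 - 343/691*e2 - 196/2073*e3 - 245/691*e4 carries v to w — its own direction survives, the complement (v - w)/2 flips.
Answer: 49/691*e1 - 343/691*e2 - 196/2073*e3 - 245/691*e4


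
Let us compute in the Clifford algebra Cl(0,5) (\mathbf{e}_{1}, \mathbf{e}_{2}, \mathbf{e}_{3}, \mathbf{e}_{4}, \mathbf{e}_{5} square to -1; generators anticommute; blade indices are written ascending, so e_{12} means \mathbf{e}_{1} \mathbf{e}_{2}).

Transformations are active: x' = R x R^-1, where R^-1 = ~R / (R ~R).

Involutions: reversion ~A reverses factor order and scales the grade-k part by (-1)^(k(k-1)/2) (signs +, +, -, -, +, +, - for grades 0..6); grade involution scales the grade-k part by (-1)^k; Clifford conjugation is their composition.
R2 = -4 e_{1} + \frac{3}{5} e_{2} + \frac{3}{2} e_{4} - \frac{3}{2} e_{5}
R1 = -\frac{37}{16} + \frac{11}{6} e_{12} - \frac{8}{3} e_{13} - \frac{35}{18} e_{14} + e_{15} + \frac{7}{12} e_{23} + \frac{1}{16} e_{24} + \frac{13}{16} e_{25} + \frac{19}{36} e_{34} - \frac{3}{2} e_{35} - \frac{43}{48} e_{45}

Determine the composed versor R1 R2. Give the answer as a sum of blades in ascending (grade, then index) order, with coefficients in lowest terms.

Distribute over the terms of R2 (each basis-blade product reordered to ascending indices, repeated generators contracted through their squares):
R1 (-4 e_{1}) = \frac{37}{4} e_{1} - \frac{22}{3} e_{2} + \frac{32}{3} e_{3} + \frac{70}{9} e_{4} - 4 e_{5} - \frac{7}{3} e_{123} - \frac{1}{4} e_{124} - \frac{13}{4} e_{125} - \frac{19}{9} e_{134} + 6 e_{135} + \frac{43}{12} e_{145}
R1 (\frac{3}{5} e_{2}) = -\frac{11}{10} e_{1} - \frac{111}{80} e_{2} + \frac{7}{20} e_{3} + \frac{3}{80} e_{4} + \frac{39}{80} e_{5} + \frac{8}{5} e_{123} + \frac{7}{6} e_{124} - \frac{3}{5} e_{125} + \frac{19}{60} e_{234} - \frac{9}{10} e_{235} - \frac{43}{80} e_{245}
R1 (\frac{3}{2} e_{4}) = \frac{35}{12} e_{1} - \frac{3}{32} e_{2} - \frac{19}{24} e_{3} - \frac{111}{32} e_{4} - \frac{43}{32} e_{5} + \frac{11}{4} e_{124} - 4 e_{134} - \frac{3}{2} e_{145} + \frac{7}{8} e_{234} - \frac{39}{32} e_{245} + \frac{9}{4} e_{345}
R1 (-\frac{3}{2} e_{5}) = \frac{3}{2} e_{1} + \frac{39}{32} e_{2} - \frac{9}{4} e_{3} - \frac{43}{32} e_{4} + \frac{111}{32} e_{5} - \frac{11}{4} e_{125} + 4 e_{135} + \frac{35}{12} e_{145} - \frac{7}{8} e_{235} - \frac{3}{32} e_{245} - \frac{19}{24} e_{345}
Summing the partial products and collecting blades:
Answer: \frac{377}{30} e_{1} - \frac{1823}{240} e_{2} + \frac{319}{40} e_{3} + \frac{1081}{360} e_{4} - \frac{111}{80} e_{5} - \frac{11}{15} e_{123} + \frac{11}{3} e_{124} - \frac{33}{5} e_{125} - \frac{55}{9} e_{134} + 10 e_{135} + 5 e_{145} + \frac{143}{120} e_{234} - \frac{71}{40} e_{235} - \frac{37}{20} e_{245} + \frac{35}{24} e_{345}


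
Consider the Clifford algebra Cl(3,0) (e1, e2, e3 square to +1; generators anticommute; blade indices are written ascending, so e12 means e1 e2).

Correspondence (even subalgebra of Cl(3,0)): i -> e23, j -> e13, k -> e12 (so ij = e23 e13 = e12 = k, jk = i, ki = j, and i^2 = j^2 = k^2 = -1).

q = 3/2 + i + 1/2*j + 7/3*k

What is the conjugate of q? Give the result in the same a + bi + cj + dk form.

In blades: q = 3/2 + 7/3*e12 + 1/2*e13 + e23.
Quaternion conjugation is reversion on the even subalgebra: the scalar is fixed and every grade-2 blade flips sign, giving 3/2 - 7/3*e12 - 1/2*e13 - e23; translating back:
Answer: 3/2 - i - 1/2*j - 7/3*k


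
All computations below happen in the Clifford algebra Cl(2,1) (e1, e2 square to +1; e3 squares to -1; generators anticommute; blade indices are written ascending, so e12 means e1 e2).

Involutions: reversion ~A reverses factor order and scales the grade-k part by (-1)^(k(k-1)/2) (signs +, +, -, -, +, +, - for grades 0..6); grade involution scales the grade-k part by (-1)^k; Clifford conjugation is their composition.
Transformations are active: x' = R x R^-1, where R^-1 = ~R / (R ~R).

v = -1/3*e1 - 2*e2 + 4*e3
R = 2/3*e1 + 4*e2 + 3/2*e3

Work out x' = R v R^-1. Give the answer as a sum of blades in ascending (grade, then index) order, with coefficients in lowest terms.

~R = 2/3*e1 + 4*e2 + 3/2*e3, and R ~R = 511/36, so R^-1 = ~R / (511/36).
R v = -128/9 + 19/6*e13 + 19*e23
Answer: -1537/1533*e1 - 3074/511*e2 - 3580/511*e3


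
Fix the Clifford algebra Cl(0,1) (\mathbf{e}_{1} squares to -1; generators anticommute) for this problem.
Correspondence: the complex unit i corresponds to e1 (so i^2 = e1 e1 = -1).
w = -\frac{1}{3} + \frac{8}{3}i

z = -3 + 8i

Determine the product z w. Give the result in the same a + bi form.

In blades: z = -3 + 8 e_{1}, w = -\frac{1}{3} + \frac{8}{3} e_{1}.
Distribute z over w term by term (generator squares from the signature, products reordered to ascending indices): (-3)*w = 1 - 8 e_{1}; (8 e_{1})*w = -\frac{64}{3} - \frac{8}{3} e_{1}.
Sum: -\frac{61}{3} - \frac{32}{3} e_{1}; translating back through the correspondence:
Answer: -\frac{61}{3} - \frac{32}{3}i


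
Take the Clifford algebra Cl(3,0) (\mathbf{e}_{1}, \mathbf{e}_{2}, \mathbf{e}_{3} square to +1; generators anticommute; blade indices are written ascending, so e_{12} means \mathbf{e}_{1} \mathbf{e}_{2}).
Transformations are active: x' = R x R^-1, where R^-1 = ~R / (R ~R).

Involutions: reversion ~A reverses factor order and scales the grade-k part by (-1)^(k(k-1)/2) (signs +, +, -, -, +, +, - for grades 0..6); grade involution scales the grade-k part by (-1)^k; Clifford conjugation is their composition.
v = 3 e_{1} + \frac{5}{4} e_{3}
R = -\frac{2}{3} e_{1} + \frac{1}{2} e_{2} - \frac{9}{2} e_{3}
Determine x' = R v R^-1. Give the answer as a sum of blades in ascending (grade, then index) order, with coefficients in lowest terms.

~R = -\frac{2}{3} e_{1} + \frac{1}{2} e_{2} - \frac{9}{2} e_{3}, and R ~R = \frac{377}{18}, so R^-1 = ~R / (\frac{377}{18}).
R v = -\frac{61}{8} - \frac{3}{2} e_{12} + \frac{38}{3} e_{13} + \frac{5}{8} e_{23}
Answer: -\frac{948}{377} e_{1} - \frac{549}{1508} e_{2} + \frac{764}{377} e_{3}


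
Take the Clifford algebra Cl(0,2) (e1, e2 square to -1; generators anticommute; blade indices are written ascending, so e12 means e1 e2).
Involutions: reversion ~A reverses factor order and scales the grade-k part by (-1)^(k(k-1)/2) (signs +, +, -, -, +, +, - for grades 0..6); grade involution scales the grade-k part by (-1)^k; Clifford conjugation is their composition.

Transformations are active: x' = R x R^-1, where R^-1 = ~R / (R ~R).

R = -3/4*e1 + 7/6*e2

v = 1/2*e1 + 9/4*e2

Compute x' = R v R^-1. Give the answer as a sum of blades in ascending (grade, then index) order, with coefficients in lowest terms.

~R = -3/4*e1 + 7/6*e2, and R ~R = -277/144, so R^-1 = ~R / (-277/144).
R v = -9/4 - 109/48*e12
Answer: -1249/554*e1 + 531/1108*e2


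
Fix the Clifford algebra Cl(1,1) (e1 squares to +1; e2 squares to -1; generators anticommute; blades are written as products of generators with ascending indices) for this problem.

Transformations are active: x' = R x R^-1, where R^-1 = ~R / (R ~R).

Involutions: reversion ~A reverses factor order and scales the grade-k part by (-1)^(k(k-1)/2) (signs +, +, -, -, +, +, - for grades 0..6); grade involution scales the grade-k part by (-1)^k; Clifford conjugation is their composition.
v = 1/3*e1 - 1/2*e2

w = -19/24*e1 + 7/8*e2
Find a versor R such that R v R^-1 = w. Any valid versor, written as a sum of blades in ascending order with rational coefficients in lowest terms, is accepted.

Reasoning: v^2 = w^2 = -5/36 since conjugation preserves the quadratic form; R = v + w = -11/24*e1 + 3/8*e2 is then valid when invertible, keeping its own part and reversing (v - w)/2.
Answer: -11/24*e1 + 3/8*e2


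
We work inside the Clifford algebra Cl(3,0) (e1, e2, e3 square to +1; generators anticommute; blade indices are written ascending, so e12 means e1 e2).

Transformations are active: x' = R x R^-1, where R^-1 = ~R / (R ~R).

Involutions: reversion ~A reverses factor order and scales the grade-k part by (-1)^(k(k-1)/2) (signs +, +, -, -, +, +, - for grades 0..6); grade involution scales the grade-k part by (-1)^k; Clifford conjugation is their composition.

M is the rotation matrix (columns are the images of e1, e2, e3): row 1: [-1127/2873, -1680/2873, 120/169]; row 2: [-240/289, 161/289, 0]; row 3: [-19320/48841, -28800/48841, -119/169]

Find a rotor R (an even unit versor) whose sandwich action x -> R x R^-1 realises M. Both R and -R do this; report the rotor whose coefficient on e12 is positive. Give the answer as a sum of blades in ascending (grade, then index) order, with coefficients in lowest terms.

Method: write R = a + b12*e12 + b13*e13 + b23*e23 with a^2 + b12^2 + b13^2 + b23^2 = 1 (so R^-1 = ~R). Expanding the columns R e_j ~R gives tr M = 4a^2 - 1 and, from the antisymmetric part, M21 - M12 = -4a*b12, M13 - M31 = 4a*b13, M32 - M23 = -4a*b23.
Here tr M = -26341/48841, so a^2 = (1 + tr M)/4 = 5625/48841 and a = ±75/221. Taking a = 75/221: M21 - M12 = -12000/48841, M13 - M31 = 54000/48841, M32 - M23 = -28800/48841, giving b12 = 40/221, b13 = 180/221, b23 = 96/221, i.e. R = 75/221 + 40/221*e12 + 180/221*e13 + 96/221*e23.
Its e12 coefficient is already positive.
Answer: 75/221 + 40/221*e12 + 180/221*e13 + 96/221*e23. Why the constraint matters: R and -R act identically through the sandwich — M has trace -26341/48841 either way — so only the sign condition on e12 picks one of the two preimages.


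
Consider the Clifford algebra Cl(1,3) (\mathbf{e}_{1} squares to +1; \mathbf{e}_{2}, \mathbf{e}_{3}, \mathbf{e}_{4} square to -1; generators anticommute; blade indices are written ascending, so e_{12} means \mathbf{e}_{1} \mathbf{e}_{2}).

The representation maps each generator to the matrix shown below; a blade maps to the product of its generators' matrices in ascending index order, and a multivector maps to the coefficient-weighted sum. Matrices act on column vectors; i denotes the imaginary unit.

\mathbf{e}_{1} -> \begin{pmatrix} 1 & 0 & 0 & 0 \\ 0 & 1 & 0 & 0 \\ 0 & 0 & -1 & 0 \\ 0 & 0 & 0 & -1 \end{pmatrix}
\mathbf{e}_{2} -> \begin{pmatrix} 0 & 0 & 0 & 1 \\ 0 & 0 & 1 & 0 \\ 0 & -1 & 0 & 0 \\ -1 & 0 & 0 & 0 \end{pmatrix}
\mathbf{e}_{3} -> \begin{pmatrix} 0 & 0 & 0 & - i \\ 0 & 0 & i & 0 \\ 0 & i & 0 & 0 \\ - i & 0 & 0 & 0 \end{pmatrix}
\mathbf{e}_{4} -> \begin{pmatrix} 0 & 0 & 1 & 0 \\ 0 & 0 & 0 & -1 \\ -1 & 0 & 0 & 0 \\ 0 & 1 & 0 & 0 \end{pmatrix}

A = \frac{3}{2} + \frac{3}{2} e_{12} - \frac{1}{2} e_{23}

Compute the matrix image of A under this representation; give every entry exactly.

Bivector images (products of the table entries): rho(e_{12}) = rho(\mathbf{e}_{1})rho(\mathbf{e}_{2}) = \begin{pmatrix} 0 & 0 & 0 & 1 \\ 0 & 0 & 1 & 0 \\ 0 & 1 & 0 & 0 \\ 1 & 0 & 0 & 0 \end{pmatrix}; rho(e_{23}) = rho(\mathbf{e}_{2})rho(\mathbf{e}_{3}) = \begin{pmatrix} - i & 0 & 0 & 0 \\ 0 & i & 0 & 0 \\ 0 & 0 & - i & 0 \\ 0 & 0 & 0 & i \end{pmatrix}.
M = (\frac{3}{2})*1 + (\frac{3}{2})*rho(e_{12}) + (-\frac{1}{2})*rho(e_{23}), summed entrywise (1 is the identity matrix):
Answer: \begin{pmatrix} \frac{3}{2} + \frac{i}{2} & 0 & 0 & \frac{3}{2} \\ 0 & \frac{3}{2} - \frac{i}{2} & \frac{3}{2} & 0 \\ 0 & \frac{3}{2} & \frac{3}{2} + \frac{i}{2} & 0 \\ \frac{3}{2} & 0 & 0 & \frac{3}{2} - \frac{i}{2} \end{pmatrix}


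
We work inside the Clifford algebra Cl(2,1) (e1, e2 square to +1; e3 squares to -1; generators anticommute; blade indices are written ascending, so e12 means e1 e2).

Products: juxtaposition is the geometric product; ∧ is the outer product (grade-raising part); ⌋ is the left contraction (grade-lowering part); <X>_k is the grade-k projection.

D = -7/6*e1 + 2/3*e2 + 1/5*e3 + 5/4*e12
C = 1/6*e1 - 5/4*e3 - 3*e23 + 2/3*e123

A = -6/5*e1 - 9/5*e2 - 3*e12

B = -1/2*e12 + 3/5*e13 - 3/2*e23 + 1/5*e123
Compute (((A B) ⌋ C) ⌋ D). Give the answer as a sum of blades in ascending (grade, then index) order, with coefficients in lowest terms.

step 1: -3/2 - 9/10*e1 + 3/5*e2 + 129/50*e3 + 243/50*e13 + 39/25*e23 + 72/25*e123
step 2: 63/200 + 79/100*e1 - 549/50*e2 + 3/40*e3 - 43/25*e12 - 2/5*e13 + 39/10*e23 - e123
step 3: -458/75 + 5343/400*e1 + 479/400*e2 + 63/1000*e3 + 63/160*e12
Answer: -458/75 + 5343/400*e1 + 479/400*e2 + 63/1000*e3 + 63/160*e12


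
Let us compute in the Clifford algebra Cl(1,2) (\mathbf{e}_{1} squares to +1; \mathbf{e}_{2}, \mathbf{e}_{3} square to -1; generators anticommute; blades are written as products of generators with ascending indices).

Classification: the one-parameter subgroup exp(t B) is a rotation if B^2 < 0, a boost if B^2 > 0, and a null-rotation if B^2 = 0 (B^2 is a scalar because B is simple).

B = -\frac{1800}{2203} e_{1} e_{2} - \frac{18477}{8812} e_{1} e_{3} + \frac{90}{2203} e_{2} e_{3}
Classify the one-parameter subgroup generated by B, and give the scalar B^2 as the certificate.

B^2 term by term: the squares give (-\frac{1800}{2203})^2*(e_{1} e_{2})^2 + (-\frac{18477}{8812})^2*(e_{1} e_{3})^2 + (\frac{90}{2203})^2*(e_{2} e_{3})^2 = \frac{3240000}{4853209}*(+1) + \frac{341399529}{77651344}*(+1) + \frac{8100}{4853209}*(-1) = \frac{81}{16} (each basis 2-blade squares to minus the product of its generators' squares); cross terms between blades sharing an index anticommute and cancel. So B^2 = \frac{81}{16}.
Answer: boost, certificate B^2 = \frac{81}{16}. The invariant at work: B^2 = \frac{81}{16} is unchanged by conjugation, hence its sign classifies the subgroup whatever basis B is written in.


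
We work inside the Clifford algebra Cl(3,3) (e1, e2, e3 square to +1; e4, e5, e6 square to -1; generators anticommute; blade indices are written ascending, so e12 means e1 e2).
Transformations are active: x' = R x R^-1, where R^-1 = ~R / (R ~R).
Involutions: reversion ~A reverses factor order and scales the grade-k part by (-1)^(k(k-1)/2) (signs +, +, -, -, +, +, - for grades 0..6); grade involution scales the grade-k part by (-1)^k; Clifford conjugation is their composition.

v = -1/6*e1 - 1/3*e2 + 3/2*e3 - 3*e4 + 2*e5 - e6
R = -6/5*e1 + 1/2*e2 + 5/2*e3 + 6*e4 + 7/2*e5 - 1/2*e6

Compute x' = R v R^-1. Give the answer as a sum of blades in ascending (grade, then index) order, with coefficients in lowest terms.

~R = -6/5*e1 + 1/2*e2 + 5/2*e3 + 6*e4 + 7/2*e5 - 1/2*e6, and R ~R = -1014/25, so R^-1 = ~R / (-1014/25).
R v = 857/60 + 29/60*e12 - 83/60*e13 + 23/5*e14 - 109/60*e15 + 67/60*e16 + 19/12*e23 + 1/2*e24 + 13/6*e25 - 2/3*e26 - 33/2*e34 - 1/4*e35 - 7/4*e36 + 45/2*e45 - 15/2*e46 - 5/2*e56
Answer: 171/169*e1 - 229/12168*e2 - 39677/12168*e3 - 1243/1014*e4 - 54331/12168*e5 + 16453/12168*e6


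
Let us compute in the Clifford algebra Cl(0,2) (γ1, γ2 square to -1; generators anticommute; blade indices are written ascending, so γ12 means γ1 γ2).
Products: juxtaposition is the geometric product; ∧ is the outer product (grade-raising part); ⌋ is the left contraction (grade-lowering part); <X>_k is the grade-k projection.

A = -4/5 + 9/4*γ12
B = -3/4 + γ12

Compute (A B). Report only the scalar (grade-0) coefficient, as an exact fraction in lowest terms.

step 1: -33/20 - 199/80*γ12
Answer: -33/20


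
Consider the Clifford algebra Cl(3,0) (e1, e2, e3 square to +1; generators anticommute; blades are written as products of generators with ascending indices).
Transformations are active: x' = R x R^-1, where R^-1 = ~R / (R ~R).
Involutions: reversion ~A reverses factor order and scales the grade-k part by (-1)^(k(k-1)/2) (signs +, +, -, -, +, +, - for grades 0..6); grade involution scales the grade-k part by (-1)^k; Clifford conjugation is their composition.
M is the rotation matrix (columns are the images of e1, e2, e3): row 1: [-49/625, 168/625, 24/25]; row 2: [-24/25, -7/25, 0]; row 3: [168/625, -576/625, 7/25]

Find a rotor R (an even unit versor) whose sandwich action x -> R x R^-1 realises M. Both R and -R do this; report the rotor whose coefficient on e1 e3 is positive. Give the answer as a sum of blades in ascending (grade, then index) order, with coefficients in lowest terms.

Method: write R = a + b12*e1 e2 + b13*e1 e3 + b23*e2 e3 with a^2 + b12^2 + b13^2 + b23^2 = 1 (so R^-1 = ~R). Expanding the columns R e_j ~R gives tr M = 4a^2 - 1 and, from the antisymmetric part, M21 - M12 = -4a*b12, M13 - M31 = 4a*b13, M32 - M23 = -4a*b23.
Here tr M = -49/625, so a^2 = (1 + tr M)/4 = 144/625 and a = ±12/25. Taking a = 12/25: M21 - M12 = -768/625, M13 - M31 = 432/625, M32 - M23 = -576/625, giving b12 = 16/25, b13 = 9/25, b23 = 12/25, i.e. R = 12/25 + 16/25*e1 e2 + 9/25*e1 e3 + 12/25*e2 e3.
Its e1 e3 coefficient is already positive.
Answer: 12/25 + 16/25*e1 e2 + 9/25*e1 e3 + 12/25*e2 e3. Note: both R and -R realise this M (trace -49/625); the covering map identifies them, and the e1 e3-coefficient sign is the tie-breaker.


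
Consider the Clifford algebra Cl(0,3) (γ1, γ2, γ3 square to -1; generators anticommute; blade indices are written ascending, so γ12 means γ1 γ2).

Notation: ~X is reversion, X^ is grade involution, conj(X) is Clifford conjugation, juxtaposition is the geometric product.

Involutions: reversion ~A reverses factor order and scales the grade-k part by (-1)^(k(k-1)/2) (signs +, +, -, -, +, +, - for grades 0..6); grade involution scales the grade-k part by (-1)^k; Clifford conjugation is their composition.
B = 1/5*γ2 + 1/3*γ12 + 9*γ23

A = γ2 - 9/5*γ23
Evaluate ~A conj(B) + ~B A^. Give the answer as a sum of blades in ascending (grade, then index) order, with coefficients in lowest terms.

first term: 82/5 - 1/3*γ1 + 216/25*γ3 - 3/5*γ13
second term: -16 - 1/3*γ1 + 234/25*γ3 - 3/5*γ13
Answer: 2/5 - 2/3*γ1 + 18*γ3 - 6/5*γ13


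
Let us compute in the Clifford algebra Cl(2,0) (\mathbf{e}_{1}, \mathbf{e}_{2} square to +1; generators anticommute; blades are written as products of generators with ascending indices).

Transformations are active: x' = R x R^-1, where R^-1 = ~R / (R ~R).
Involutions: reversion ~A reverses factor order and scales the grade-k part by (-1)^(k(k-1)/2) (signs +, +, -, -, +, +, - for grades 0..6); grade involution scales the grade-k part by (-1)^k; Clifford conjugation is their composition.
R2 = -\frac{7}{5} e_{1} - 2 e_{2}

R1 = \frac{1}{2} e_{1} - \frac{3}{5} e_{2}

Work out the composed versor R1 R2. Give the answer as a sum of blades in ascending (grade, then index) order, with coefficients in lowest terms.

Distribute over the terms of R1 (each basis-blade product reordered to ascending indices, repeated generators contracted through their squares):
(\frac{1}{2} e_{1}) R2 = -\frac{7}{10} - e_{1} e_{2}
(-\frac{3}{5} e_{2}) R2 = \frac{6}{5} - \frac{21}{25} e_{1} e_{2}
Summing the partial products and collecting blades:
Answer: \frac{1}{2} - \frac{46}{25} e_{1} e_{2}


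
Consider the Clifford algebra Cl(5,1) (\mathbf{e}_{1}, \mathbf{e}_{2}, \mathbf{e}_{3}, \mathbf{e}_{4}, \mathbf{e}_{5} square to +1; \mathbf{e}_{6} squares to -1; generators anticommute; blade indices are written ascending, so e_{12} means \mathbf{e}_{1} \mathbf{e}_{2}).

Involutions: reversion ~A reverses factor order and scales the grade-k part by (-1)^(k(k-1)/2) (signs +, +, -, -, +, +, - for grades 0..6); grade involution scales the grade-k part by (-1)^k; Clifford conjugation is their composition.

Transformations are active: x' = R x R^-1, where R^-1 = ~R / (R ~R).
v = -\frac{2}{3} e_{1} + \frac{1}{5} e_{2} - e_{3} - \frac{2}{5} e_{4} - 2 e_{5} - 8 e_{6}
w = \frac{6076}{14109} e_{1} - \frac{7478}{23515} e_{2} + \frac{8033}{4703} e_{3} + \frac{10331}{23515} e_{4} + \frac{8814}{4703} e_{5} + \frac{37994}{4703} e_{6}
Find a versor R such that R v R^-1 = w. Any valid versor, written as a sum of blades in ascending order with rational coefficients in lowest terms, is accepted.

Since q(v) = q(w) = -\frac{2626}{45}, the sum R = v + w = -\frac{1110}{4703} e_{1} - \frac{555}{4703} e_{2} + \frac{3330}{4703} e_{3} + \frac{185}{4703} e_{4} - \frac{592}{4703} e_{5} + \frac{370}{4703} e_{6} does the job whenever invertible.
Answer: -\frac{1110}{4703} e_{1} - \frac{555}{4703} e_{2} + \frac{3330}{4703} e_{3} + \frac{185}{4703} e_{4} - \frac{592}{4703} e_{5} + \frac{370}{4703} e_{6}


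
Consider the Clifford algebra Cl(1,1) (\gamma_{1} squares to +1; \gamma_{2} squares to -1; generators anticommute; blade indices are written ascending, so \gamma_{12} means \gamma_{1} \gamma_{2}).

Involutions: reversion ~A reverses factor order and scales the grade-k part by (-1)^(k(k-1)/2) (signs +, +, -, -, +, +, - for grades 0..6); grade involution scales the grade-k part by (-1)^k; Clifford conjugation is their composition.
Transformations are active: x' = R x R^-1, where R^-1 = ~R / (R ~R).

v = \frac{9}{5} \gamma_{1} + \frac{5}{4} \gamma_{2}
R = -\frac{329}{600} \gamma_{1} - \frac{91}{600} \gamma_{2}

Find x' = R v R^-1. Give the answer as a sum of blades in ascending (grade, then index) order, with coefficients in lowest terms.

~R = -\frac{329}{600} \gamma_{1} - \frac{91}{600} \gamma_{2}, and R ~R = \frac{833}{3000}, so R^-1 = ~R / (\frac{833}{3000}).
R v = -\frac{9569}{12000} - \frac{4949}{12000} \gamma_{12}
Answer: \frac{27529}{20400} \gamma_{1} - \frac{7729}{20400} \gamma_{2}


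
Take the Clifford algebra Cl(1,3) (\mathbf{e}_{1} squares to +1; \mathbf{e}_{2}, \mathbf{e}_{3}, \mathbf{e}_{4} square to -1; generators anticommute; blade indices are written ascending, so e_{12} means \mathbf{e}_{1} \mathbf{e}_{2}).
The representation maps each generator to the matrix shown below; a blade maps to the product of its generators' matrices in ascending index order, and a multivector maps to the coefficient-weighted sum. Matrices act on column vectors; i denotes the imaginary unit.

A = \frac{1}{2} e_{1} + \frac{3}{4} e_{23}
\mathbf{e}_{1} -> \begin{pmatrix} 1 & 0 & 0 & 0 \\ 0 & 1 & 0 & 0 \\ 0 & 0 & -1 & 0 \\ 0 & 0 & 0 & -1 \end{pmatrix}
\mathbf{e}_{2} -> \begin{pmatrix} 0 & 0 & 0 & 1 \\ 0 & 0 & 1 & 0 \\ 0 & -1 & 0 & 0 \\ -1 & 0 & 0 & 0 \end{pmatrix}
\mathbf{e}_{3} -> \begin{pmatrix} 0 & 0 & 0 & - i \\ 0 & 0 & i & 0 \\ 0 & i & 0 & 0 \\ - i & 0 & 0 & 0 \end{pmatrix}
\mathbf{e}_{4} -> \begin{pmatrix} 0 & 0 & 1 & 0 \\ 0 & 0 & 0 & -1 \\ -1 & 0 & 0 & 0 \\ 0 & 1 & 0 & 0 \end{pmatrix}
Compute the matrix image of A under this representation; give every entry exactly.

Bivector images (products of the table entries): rho(e_{23}) = rho(\mathbf{e}_{2})rho(\mathbf{e}_{3}) = \begin{pmatrix} - i & 0 & 0 & 0 \\ 0 & i & 0 & 0 \\ 0 & 0 & - i & 0 \\ 0 & 0 & 0 & i \end{pmatrix}.
M = (\frac{1}{2})*rho(e_{1}) + (\frac{3}{4})*rho(e_{23}), summed entrywise:
Answer: \begin{pmatrix} \frac{1}{2} - \frac{3 i}{4} & 0 & 0 & 0 \\ 0 & \frac{1}{2} + \frac{3 i}{4} & 0 & 0 \\ 0 & 0 & - \frac{1}{2} - \frac{3 i}{4} & 0 \\ 0 & 0 & 0 & - \frac{1}{2} + \frac{3 i}{4} \end{pmatrix}


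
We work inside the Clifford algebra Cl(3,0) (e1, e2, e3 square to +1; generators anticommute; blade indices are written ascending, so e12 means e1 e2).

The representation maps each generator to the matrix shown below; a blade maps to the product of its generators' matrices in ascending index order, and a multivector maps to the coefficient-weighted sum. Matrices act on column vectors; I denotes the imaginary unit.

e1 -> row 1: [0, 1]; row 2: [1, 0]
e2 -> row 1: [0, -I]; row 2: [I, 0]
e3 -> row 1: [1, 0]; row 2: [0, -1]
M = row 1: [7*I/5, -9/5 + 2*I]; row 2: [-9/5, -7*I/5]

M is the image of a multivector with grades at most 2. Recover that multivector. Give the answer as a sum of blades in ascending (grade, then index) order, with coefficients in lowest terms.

Method: 1, rho(e1), rho(e2), rho(e3) form a trace-orthogonal basis of the 2x2 complex matrices (tr(X Y) = 2 if X = Y, else 0), so M = m0*1 + m1*rho(e1) + m2*rho(e2) + m3*rho(e3) with m0 = tr(M)/2 = 0, m1 = tr(M rho(e1))/2 = -9/5 + I, m2 = tr(M rho(e2))/2 = -1, m3 = tr(M rho(e3))/2 = 7*I/5.
Multiplying table entries, the bivector images are rho(e12) = I*rho(e3), rho(e13) = -I*rho(e2), rho(e23) = I*rho(e1); with real blade coefficients the real parts of m0..m3 are the coefficients of 1, e1, e2, e3 and the imaginary parts give the bivectors (e23: Im m1, e13: -Im m2, e12: Im m3).
Answer: -9/5*e1 - e2 + 7/5*e12 + e23


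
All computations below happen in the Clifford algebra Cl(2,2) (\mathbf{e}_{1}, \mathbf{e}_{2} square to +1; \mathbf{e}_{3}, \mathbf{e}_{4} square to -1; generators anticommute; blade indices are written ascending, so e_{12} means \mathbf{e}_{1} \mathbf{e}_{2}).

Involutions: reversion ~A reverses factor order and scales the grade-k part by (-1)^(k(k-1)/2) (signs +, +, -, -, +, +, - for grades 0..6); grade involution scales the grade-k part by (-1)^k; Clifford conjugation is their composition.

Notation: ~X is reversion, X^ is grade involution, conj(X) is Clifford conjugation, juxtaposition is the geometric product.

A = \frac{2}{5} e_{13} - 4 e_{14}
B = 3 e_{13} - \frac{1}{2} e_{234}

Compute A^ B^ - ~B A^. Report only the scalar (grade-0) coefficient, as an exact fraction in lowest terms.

first term: \frac{6}{5} - 12 e_{34} + 2 e_{123} + \frac{1}{5} e_{124}
second term: -\frac{6}{5} - 12 e_{34} - 2 e_{123} - \frac{1}{5} e_{124}
Answer: \frac{12}{5}


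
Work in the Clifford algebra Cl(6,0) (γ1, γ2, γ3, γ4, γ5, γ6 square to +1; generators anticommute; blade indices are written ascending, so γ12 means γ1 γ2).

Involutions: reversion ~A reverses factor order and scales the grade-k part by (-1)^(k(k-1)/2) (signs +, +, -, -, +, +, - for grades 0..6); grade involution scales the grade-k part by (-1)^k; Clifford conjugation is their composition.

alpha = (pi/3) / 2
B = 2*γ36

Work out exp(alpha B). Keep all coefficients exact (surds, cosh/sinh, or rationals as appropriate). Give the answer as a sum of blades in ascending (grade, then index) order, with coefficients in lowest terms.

B^2 = (2)^2*(γ36)^2 = 4*(-1) = -4 (a basis 2-blade squares to minus the product of its generators' squares).
B^2 = -4 — B^2 < 0, so the exponential closes trigonometrically: l = 2, alpha*l = pi/3, so exp(alpha B) = cos(pi/3) + (sin(pi/3)/2)*B = 1/2 + (sqrt(3)/4)*B.
Answer: 1/2 + sqrt(3)/2*γ36


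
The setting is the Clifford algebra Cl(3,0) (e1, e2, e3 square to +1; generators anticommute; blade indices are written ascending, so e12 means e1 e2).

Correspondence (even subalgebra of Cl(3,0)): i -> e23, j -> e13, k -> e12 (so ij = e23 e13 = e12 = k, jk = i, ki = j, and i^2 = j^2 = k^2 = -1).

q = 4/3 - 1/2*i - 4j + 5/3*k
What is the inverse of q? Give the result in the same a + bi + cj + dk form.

In blades: q = 4/3 + 5/3*e12 - 4*e13 - 1/2*e23.
With qbar = 4/3 - 5/3*e12 + 4*e13 + 1/2*e23 (scalar fixed, mapped units negated), q qbar = 749/36 (the sum of squared coefficients), so q^-1 = qbar / (749/36) = 48/749 - 60/749*e12 + 144/749*e13 + 18/749*e23; translating back:
Answer: 48/749 + 18/749*i + 144/749*j - 60/749*k


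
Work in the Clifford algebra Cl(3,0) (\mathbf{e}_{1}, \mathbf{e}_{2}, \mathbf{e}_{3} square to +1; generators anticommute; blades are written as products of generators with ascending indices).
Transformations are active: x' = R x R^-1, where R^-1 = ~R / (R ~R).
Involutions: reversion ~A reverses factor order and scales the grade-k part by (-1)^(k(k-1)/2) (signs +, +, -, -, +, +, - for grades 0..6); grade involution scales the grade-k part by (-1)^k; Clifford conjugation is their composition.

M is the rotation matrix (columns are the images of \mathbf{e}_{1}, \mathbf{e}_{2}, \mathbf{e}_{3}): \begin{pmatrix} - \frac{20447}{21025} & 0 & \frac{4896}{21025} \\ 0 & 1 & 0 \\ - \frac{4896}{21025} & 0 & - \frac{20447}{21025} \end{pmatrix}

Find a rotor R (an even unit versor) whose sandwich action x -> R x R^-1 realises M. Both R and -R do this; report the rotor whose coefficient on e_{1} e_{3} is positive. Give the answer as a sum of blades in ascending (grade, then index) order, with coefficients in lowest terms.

Method: write R = a + b12*e_{1} e_{2} + b13*e_{1} e_{3} + b23*e_{2} e_{3} with a^2 + b12^2 + b13^2 + b23^2 = 1 (so R^-1 = ~R). Expanding the columns R e_j ~R gives tr M = 4a^2 - 1 and, from the antisymmetric part, M21 - M12 = -4a*b12, M13 - M31 = 4a*b13, M32 - M23 = -4a*b23.
Here tr M = -\frac{19869}{21025}, so a^2 = (1 + tr M)/4 = \frac{289}{21025} and a = ±\frac{17}{145}. Taking a = \frac{17}{145}: M21 - M12 = 0, M13 - M31 = \frac{9792}{21025}, M32 - M23 = 0, giving b12 = 0, b13 = \frac{144}{145}, b23 = 0, i.e. R = \frac{17}{145} + \frac{144}{145} e_{1} e_{3}.
Its e_{1} e_{3} coefficient is already positive.
Answer: \frac{17}{145} + \frac{144}{145} e_{1} e_{3}. Note: both R and -R realise this M (trace -\frac{19869}{21025}); the covering map identifies them, and the e_{1} e_{3}-coefficient sign is the tie-breaker.


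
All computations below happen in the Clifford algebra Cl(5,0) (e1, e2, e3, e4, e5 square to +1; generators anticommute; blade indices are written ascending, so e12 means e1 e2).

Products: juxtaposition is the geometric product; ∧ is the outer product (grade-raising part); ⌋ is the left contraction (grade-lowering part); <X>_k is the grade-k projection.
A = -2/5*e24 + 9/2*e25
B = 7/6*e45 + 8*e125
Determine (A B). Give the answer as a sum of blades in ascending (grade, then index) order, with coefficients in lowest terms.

step 1: -36*e1 - 21/4*e24 - 7/15*e25 + 16/5*e145
Answer: -36*e1 - 21/4*e24 - 7/15*e25 + 16/5*e145


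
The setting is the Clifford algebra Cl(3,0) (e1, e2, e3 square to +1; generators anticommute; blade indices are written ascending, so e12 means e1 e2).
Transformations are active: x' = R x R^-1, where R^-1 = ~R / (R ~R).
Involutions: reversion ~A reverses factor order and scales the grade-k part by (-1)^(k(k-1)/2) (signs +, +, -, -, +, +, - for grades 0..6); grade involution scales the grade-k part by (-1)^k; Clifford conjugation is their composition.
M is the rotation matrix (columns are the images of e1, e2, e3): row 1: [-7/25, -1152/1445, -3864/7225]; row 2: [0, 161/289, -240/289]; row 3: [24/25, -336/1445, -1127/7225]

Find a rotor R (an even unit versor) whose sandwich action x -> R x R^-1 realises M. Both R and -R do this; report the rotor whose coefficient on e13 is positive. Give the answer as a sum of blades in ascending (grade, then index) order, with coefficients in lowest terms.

Method: write R = a + b12*e12 + b13*e13 + b23*e23 with a^2 + b12^2 + b13^2 + b23^2 = 1 (so R^-1 = ~R). Expanding the columns R e_j ~R gives tr M = 4a^2 - 1 and, from the antisymmetric part, M21 - M12 = -4a*b12, M13 - M31 = 4a*b13, M32 - M23 = -4a*b23.
Here tr M = 35/289, so a^2 = (1 + tr M)/4 = 81/289 and a = ±9/17. Taking a = 9/17: M21 - M12 = 1152/1445, M13 - M31 = -432/289, M32 - M23 = 864/1445, giving b12 = -32/85, b13 = -12/17, b23 = -24/85, i.e. R = 9/17 - 32/85*e12 - 12/17*e13 - 24/85*e23.
Its e13 coefficient is negative, so report the other preimage -R.
Answer: -9/17 + 32/85*e12 + 12/17*e13 + 24/85*e23. Uniqueness: Spin(3) -> SO(3) maps R and -R to the same rotation of trace 35/289; fixing the sign of the e13 coefficient removes the ambiguity.


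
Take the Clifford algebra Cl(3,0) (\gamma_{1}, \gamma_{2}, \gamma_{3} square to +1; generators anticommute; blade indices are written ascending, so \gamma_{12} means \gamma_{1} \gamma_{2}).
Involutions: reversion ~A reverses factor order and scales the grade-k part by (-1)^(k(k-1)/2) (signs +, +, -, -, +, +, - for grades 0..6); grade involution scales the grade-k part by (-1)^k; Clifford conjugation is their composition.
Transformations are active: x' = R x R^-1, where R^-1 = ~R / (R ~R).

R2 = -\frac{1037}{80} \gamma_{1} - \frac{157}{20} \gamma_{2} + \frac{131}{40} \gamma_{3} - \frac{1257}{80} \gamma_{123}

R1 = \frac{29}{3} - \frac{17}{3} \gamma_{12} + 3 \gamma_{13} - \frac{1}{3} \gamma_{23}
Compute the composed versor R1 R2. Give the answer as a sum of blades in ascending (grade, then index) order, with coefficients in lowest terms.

Distribute over the terms of R1 (each basis-blade product reordered to ascending indices, repeated generators contracted through their squares):
(\frac{29}{3}) R2 = -\frac{30073}{240} \gamma_{1} - \frac{4553}{60} \gamma_{2} + \frac{3799}{120} \gamma_{3} - \frac{12151}{80} \gamma_{123}
(-\frac{17}{3} \gamma_{12}) R2 = \frac{2669}{60} \gamma_{1} - \frac{17629}{240} \gamma_{2} - \frac{7123}{80} \gamma_{3} - \frac{2227}{120} \gamma_{123}
(3 \gamma_{13}) R2 = \frac{393}{40} \gamma_{1} - \frac{3771}{80} \gamma_{2} + \frac{3111}{80} \gamma_{3} + \frac{471}{20} \gamma_{123}
(-\frac{1}{3} \gamma_{23}) R2 = -\frac{419}{80} \gamma_{1} - \frac{131}{120} \gamma_{2} - \frac{157}{60} \gamma_{3} + \frac{1037}{240} \gamma_{123}
Summing the partial products and collecting blades:
Answer: -\frac{2287}{30} \gamma_{1} - \frac{5927}{30} \gamma_{2} - \frac{2533}{120} \gamma_{3} - \frac{5703}{40} \gamma_{123}


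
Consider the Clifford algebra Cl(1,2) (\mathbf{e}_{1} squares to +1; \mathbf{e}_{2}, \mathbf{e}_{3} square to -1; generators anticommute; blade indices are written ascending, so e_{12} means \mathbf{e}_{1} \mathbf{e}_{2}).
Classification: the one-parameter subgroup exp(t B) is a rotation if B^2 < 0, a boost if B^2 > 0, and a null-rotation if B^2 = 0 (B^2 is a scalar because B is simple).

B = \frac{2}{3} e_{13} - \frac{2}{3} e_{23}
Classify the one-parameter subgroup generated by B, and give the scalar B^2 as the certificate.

B^2 term by term: the squares give (\frac{2}{3})^2*(e_{13})^2 + (-\frac{2}{3})^2*(e_{23})^2 = \frac{4}{9}*(+1) + \frac{4}{9}*(-1) = 0 (each basis 2-blade squares to minus the product of its generators' squares); cross terms between blades sharing an index anticommute and cancel. So B^2 = 0.
Answer: null-rotation, certificate B^2 = 0. One invariant decides it: the square 0 survives every conjugation, and its sign is exactly the classification.


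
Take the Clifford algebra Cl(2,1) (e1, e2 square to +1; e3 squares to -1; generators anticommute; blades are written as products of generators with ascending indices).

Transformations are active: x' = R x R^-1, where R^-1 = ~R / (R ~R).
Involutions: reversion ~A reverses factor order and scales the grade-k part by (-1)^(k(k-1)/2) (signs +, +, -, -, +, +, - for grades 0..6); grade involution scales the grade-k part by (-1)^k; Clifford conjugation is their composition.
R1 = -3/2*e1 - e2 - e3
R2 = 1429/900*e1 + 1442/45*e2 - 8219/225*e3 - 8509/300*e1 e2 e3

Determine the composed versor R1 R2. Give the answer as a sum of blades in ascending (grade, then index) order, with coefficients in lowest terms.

Distribute over the terms of R1 (each basis-blade product reordered to ascending indices, repeated generators contracted through their squares):
(-3/2*e1) R2 = -1429/600 - 721/15*e1 e2 + 8219/150*e1 e3 + 8509/200*e2 e3
(-e2) R2 = -1442/45 + 1429/900*e1 e2 - 8509/300*e1 e3 + 8219/225*e2 e3
(-e3) R2 = -8219/225 - 8509/300*e1 e2 + 1429/900*e1 e3 + 1442/45*e2 e3
Summing the partial products and collecting blades:
Answer: -14191/200 - 33679/450*e1 e2 + 6304/225*e1 e3 + 66671/600*e2 e3


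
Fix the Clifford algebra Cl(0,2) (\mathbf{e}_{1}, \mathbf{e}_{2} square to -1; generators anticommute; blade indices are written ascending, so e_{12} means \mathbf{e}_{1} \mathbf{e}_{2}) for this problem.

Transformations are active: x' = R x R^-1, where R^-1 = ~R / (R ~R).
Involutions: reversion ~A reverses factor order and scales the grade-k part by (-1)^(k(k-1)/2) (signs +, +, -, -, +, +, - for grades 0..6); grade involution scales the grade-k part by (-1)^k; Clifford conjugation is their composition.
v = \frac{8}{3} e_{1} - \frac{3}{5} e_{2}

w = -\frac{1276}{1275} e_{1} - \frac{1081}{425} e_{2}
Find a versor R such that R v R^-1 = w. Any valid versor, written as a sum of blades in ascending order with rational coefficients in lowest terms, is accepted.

Here q(v) = q(w) = -\frac{1681}{225}; the classical choice R = v + w = \frac{708}{425} e_{1} - \frac{1336}{425} e_{2} then realises v -> w under the sandwich.
Answer: \frac{708}{425} e_{1} - \frac{1336}{425} e_{2}


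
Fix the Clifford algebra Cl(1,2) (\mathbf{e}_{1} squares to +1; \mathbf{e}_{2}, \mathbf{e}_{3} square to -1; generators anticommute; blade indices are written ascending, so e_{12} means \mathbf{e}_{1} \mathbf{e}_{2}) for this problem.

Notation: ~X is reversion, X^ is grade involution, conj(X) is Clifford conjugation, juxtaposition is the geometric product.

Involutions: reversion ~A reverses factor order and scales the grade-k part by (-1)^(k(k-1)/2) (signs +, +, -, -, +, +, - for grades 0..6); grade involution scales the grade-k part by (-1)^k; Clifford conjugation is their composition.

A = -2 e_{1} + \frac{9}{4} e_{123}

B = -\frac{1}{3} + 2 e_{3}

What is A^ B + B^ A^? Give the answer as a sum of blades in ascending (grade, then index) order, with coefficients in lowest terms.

first term: -\frac{2}{3} e_{1} + \frac{9}{2} e_{12} + 4 e_{13} + \frac{3}{4} e_{123}
second term: -\frac{2}{3} e_{1} - \frac{9}{2} e_{12} + 4 e_{13} + \frac{3}{4} e_{123}
Answer: -\frac{4}{3} e_{1} + 8 e_{13} + \frac{3}{2} e_{123}


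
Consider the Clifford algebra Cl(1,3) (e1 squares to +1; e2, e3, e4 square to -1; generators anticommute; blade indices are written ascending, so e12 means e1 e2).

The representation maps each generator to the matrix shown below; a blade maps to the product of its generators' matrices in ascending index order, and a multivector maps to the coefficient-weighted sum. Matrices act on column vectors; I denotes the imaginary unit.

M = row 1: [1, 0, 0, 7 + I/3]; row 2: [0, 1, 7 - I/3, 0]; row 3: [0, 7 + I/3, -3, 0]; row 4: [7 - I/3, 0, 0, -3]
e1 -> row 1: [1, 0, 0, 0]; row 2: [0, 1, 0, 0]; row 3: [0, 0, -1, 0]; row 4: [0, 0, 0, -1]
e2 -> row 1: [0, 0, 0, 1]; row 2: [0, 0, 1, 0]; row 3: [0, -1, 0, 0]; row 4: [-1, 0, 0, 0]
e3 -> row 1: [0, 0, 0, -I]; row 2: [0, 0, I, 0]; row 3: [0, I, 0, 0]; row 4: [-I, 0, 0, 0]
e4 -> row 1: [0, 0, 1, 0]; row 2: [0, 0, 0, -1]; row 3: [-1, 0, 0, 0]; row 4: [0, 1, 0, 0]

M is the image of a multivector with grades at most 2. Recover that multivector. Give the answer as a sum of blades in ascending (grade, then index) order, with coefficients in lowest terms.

Method: the blade images are trace-orthogonal — tr(rho(e_A) rho(e_B)^-1) = 4 if A = B and 0 otherwise — and rho(e_A)^-1 = (e_A)^2 * rho(e_A) with (e_A)^2 = +1 or -1, so the coefficient of e_A in the preimage is (e_A)^2 * tr(M rho(e_A))/4.
Nonzero projections over blades of grade <= 2: 1: (1)^2 = +1, tr(M 1) = -4, coefficient -1; e1: (e1)^2 = +1, tr(M rho(e1)) = 8, coefficient 2; e12: (e12)^2 = +1, tr(M rho(e12)) = 28, coefficient 7; e13: (e13)^2 = +1, tr(M rho(e13)) = -4/3, coefficient -1/3. Every other blade of grade <= 2 projects to 0.
Answer: -1 + 2*e1 + 7*e12 - 1/3*e13
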